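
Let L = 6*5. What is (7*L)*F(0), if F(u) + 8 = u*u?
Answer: -1680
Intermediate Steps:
F(u) = -8 + u² (F(u) = -8 + u*u = -8 + u²)
L = 30
(7*L)*F(0) = (7*30)*(-8 + 0²) = 210*(-8 + 0) = 210*(-8) = -1680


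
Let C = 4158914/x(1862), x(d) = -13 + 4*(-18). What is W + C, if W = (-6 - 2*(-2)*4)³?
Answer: -239642/5 ≈ -47928.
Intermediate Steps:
x(d) = -85 (x(d) = -13 - 72 = -85)
W = 1000 (W = (-6 + 4*4)³ = (-6 + 16)³ = 10³ = 1000)
C = -244642/5 (C = 4158914/(-85) = 4158914*(-1/85) = -244642/5 ≈ -48928.)
W + C = 1000 - 244642/5 = -239642/5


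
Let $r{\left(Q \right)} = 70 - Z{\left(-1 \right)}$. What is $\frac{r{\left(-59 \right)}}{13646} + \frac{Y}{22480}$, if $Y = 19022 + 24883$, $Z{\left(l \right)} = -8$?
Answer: $\frac{60088107}{30676208} \approx 1.9588$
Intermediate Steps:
$r{\left(Q \right)} = 78$ ($r{\left(Q \right)} = 70 - -8 = 70 + 8 = 78$)
$Y = 43905$
$\frac{r{\left(-59 \right)}}{13646} + \frac{Y}{22480} = \frac{78}{13646} + \frac{43905}{22480} = 78 \cdot \frac{1}{13646} + 43905 \cdot \frac{1}{22480} = \frac{39}{6823} + \frac{8781}{4496} = \frac{60088107}{30676208}$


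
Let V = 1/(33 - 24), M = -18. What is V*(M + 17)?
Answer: -1/9 ≈ -0.11111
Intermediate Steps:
V = 1/9 ≈ 0.11111
V*(M + 17) = (-18 + 17)/9 = (1/9)*(-1) = -1/9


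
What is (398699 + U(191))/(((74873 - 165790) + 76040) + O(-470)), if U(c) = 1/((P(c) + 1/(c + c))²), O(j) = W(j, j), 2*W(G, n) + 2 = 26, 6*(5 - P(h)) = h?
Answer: -94236446529653/3513489556740 ≈ -26.821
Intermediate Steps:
P(h) = 5 - h/6
W(G, n) = 12 (W(G, n) = -1 + (½)*26 = -1 + 13 = 12)
O(j) = 12
U(c) = (5 + 1/(2*c) - c/6)⁻² (U(c) = 1/(((5 - c/6) + 1/(c + c))²) = 1/(((5 - c/6) + 1/(2*c))²) = 1/((5 + 1/(2*c) - c/6)²) = (5 + 1/(2*c) - c/6)⁻²)
(398699 + U(191))/(((74873 - 165790) + 76040) + O(-470)) = (398699 + 36*191²/(-3 + 191*(-30 + 191))²)/(((74873 - 165790) + 76040) + 12) = (398699 + 36*36481/(-3 + 191*161)²)/((-90917 + 76040) + 12) = (398699 + 36*36481/(-3 + 30751)²)/(-14877 + 12) = (398699 + 36*36481/30748²)/(-14865) = (398699 + 36*36481*(1/945439504))*(-1/14865) = (398699 + 328329/236359876)*(-1/14865) = (94236446529653/236359876)*(-1/14865) = -94236446529653/3513489556740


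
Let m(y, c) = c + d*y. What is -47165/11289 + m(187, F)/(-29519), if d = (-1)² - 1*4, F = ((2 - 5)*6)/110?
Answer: -76226076229/18328199505 ≈ -4.1590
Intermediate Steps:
F = -9/55 (F = -3*6*(1/110) = -18*1/110 = -9/55 ≈ -0.16364)
d = -3 (d = 1 - 4 = -3)
m(y, c) = c - 3*y
-47165/11289 + m(187, F)/(-29519) = -47165/11289 + (-9/55 - 3*187)/(-29519) = -47165*1/11289 + (-9/55 - 561)*(-1/29519) = -47165/11289 - 30864/55*(-1/29519) = -47165/11289 + 30864/1623545 = -76226076229/18328199505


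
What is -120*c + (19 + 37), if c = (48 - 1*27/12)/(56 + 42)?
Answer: -1/49 ≈ -0.020408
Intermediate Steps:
c = 183/392 (c = (48 - 27*1/12)/98 = (48 - 9/4)*(1/98) = (183/4)*(1/98) = 183/392 ≈ 0.46684)
-120*c + (19 + 37) = -120*183/392 + (19 + 37) = -2745/49 + 56 = -1/49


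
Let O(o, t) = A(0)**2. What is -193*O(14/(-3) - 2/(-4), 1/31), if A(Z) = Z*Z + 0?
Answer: 0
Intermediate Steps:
A(Z) = Z**2 (A(Z) = Z**2 + 0 = Z**2)
O(o, t) = 0 (O(o, t) = (0**2)**2 = 0**2 = 0)
-193*O(14/(-3) - 2/(-4), 1/31) = -193*0 = 0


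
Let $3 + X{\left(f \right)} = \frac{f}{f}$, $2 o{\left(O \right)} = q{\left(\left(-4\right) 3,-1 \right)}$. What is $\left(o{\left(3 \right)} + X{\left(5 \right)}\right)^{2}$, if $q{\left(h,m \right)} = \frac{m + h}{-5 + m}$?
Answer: $\frac{121}{144} \approx 0.84028$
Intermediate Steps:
$q{\left(h,m \right)} = \frac{h + m}{-5 + m}$
$o{\left(O \right)} = \frac{13}{12}$ ($o{\left(O \right)} = \frac{\frac{1}{-5 - 1} \left(\left(-4\right) 3 - 1\right)}{2} = \frac{\frac{1}{-6} \left(-12 - 1\right)}{2} = \frac{\left(- \frac{1}{6}\right) \left(-13\right)}{2} = \frac{1}{2} \cdot \frac{13}{6} = \frac{13}{12}$)
$X{\left(f \right)} = -2$ ($X{\left(f \right)} = -3 + \frac{f}{f} = -3 + 1 = -2$)
$\left(o{\left(3 \right)} + X{\left(5 \right)}\right)^{2} = \left(\frac{13}{12} - 2\right)^{2} = \left(- \frac{11}{12}\right)^{2} = \frac{121}{144}$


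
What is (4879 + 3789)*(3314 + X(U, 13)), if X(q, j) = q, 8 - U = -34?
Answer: 29089808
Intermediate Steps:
U = 42 (U = 8 - 1*(-34) = 8 + 34 = 42)
(4879 + 3789)*(3314 + X(U, 13)) = (4879 + 3789)*(3314 + 42) = 8668*3356 = 29089808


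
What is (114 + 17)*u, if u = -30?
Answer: -3930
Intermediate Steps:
(114 + 17)*u = (114 + 17)*(-30) = 131*(-30) = -3930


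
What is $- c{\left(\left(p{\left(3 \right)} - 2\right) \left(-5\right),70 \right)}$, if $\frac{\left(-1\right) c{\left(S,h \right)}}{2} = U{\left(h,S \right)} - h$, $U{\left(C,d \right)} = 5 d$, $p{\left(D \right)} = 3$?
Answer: $-190$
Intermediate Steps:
$c{\left(S,h \right)} = - 10 S + 2 h$ ($c{\left(S,h \right)} = - 2 \left(5 S - h\right) = - 2 \left(- h + 5 S\right) = - 10 S + 2 h$)
$- c{\left(\left(p{\left(3 \right)} - 2\right) \left(-5\right),70 \right)} = - (- 10 \left(3 - 2\right) \left(-5\right) + 2 \cdot 70) = - (- 10 \cdot 1 \left(-5\right) + 140) = - (\left(-10\right) \left(-5\right) + 140) = - (50 + 140) = \left(-1\right) 190 = -190$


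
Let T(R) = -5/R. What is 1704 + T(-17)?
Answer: 28973/17 ≈ 1704.3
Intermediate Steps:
1704 + T(-17) = 1704 - 5/(-17) = 1704 - 5*(-1/17) = 1704 + 5/17 = 28973/17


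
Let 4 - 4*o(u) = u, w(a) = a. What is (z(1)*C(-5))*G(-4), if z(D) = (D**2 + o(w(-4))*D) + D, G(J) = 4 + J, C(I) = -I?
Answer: 0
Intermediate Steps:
o(u) = 1 - u/4
z(D) = D**2 + 3*D (z(D) = (D**2 + (1 - 1/4*(-4))*D) + D = (D**2 + (1 + 1)*D) + D = (D**2 + 2*D) + D = D**2 + 3*D)
(z(1)*C(-5))*G(-4) = ((1*(3 + 1))*(-1*(-5)))*(4 - 4) = ((1*4)*5)*0 = (4*5)*0 = 20*0 = 0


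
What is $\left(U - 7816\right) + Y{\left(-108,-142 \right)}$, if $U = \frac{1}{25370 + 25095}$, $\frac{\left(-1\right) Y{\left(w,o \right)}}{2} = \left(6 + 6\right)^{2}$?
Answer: $- \frac{408968359}{50465} \approx -8104.0$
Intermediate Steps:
$Y{\left(w,o \right)} = -288$ ($Y{\left(w,o \right)} = - 2 \left(6 + 6\right)^{2} = - 2 \cdot 12^{2} = \left(-2\right) 144 = -288$)
$U = \frac{1}{50465} \approx 1.9816 \cdot 10^{-5}$
$\left(U - 7816\right) + Y{\left(-108,-142 \right)} = \left(\frac{1}{50465} - 7816\right) - 288 = - \frac{394434439}{50465} - 288 = - \frac{408968359}{50465}$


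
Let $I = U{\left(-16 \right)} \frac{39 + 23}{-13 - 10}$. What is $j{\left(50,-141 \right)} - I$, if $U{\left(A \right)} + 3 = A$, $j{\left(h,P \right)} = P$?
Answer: $- \frac{4421}{23} \approx -192.22$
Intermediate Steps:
$U{\left(A \right)} = -3 + A$
$I = \frac{1178}{23}$ ($I = \left(-3 - 16\right) \frac{39 + 23}{-13 - 10} = - 19 \frac{62}{-23} = - 19 \cdot 62 \left(- \frac{1}{23}\right) = \left(-19\right) \left(- \frac{62}{23}\right) = \frac{1178}{23} \approx 51.217$)
$j{\left(50,-141 \right)} - I = -141 - \frac{1178}{23} = - \frac{4421}{23}$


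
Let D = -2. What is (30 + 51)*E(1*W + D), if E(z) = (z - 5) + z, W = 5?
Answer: 81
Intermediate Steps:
E(z) = -5 + 2*z (E(z) = (-5 + z) + z = -5 + 2*z)
(30 + 51)*E(1*W + D) = (30 + 51)*(-5 + 2*(1*5 - 2)) = 81*(-5 + 2*(5 - 2)) = 81*(-5 + 2*3) = 81*(-5 + 6) = 81*1 = 81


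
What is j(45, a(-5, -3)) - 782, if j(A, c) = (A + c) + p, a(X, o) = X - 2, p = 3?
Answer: -741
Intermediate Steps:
a(X, o) = -2 + X
j(A, c) = 3 + A + c (j(A, c) = (A + c) + 3 = 3 + A + c)
j(45, a(-5, -3)) - 782 = (3 + 45 + (-2 - 5)) - 782 = (3 + 45 - 7) - 782 = 41 - 782 = -741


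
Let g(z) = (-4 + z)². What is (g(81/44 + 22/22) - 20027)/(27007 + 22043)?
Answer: -38769671/94960800 ≈ -0.40827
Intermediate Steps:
(g(81/44 + 22/22) - 20027)/(27007 + 22043) = ((-4 + (81/44 + 22/22))² - 20027)/(27007 + 22043) = ((-4 + (81*(1/44) + 22*(1/22)))² - 20027)/49050 = ((-4 + (81/44 + 1))² - 20027)*(1/49050) = ((-4 + 125/44)² - 20027)*(1/49050) = ((-51/44)² - 20027)*(1/49050) = (2601/1936 - 20027)*(1/49050) = -38769671/1936*1/49050 = -38769671/94960800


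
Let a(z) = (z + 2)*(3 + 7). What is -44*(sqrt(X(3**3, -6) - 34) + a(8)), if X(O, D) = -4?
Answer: -4400 - 44*I*sqrt(38) ≈ -4400.0 - 271.23*I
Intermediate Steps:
a(z) = 20 + 10*z (a(z) = (2 + z)*10 = 20 + 10*z)
-44*(sqrt(X(3**3, -6) - 34) + a(8)) = -44*(sqrt(-4 - 34) + (20 + 10*8)) = -44*(sqrt(-38) + (20 + 80)) = -44*(I*sqrt(38) + 100) = -44*(100 + I*sqrt(38)) = -4400 - 44*I*sqrt(38)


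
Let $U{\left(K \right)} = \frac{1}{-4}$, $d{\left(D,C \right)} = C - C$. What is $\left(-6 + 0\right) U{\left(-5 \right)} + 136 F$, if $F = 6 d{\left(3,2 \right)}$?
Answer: $\frac{3}{2} \approx 1.5$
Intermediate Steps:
$d{\left(D,C \right)} = 0$
$F = 0$ ($F = 6 \cdot 0 = 0$)
$U{\left(K \right)} = - \frac{1}{4}$
$\left(-6 + 0\right) U{\left(-5 \right)} + 136 F = \left(-6 + 0\right) \left(- \frac{1}{4}\right) + 136 \cdot 0 = \left(-6\right) \left(- \frac{1}{4}\right) + 0 = \frac{3}{2} + 0 = \frac{3}{2}$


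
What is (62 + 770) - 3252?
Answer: -2420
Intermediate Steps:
(62 + 770) - 3252 = 832 - 3252 = -2420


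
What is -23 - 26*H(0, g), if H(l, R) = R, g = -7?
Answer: 159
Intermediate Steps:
-23 - 26*H(0, g) = -23 - 26*(-7) = -23 + 182 = 159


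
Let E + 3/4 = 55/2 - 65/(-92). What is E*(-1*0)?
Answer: 0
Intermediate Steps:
E = 1263/46 (E = -3/4 + (55/2 - 65/(-92)) = -3/4 + (55*(1/2) - 65*(-1/92)) = -3/4 + (55/2 + 65/92) = -3/4 + 2595/92 = 1263/46 ≈ 27.457)
E*(-1*0) = 1263*(-1*0)/46 = (1263/46)*0 = 0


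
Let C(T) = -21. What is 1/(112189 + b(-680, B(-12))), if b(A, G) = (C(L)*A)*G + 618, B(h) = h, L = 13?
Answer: -1/58553 ≈ -1.7079e-5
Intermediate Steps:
b(A, G) = 618 - 21*A*G (b(A, G) = (-21*A)*G + 618 = -21*A*G + 618 = 618 - 21*A*G)
1/(112189 + b(-680, B(-12))) = 1/(112189 + (618 - 21*(-680)*(-12))) = 1/(112189 + (618 - 171360)) = 1/(112189 - 170742) = 1/(-58553) = -1/58553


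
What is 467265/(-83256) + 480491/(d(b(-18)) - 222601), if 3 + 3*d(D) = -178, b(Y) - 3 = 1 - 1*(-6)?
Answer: -18005700827/2317236496 ≈ -7.7703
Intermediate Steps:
b(Y) = 10 (b(Y) = 3 + (1 - 1*(-6)) = 3 + (1 + 6) = 3 + 7 = 10)
d(D) = -181/3 (d(D) = -1 + (⅓)*(-178) = -1 - 178/3 = -181/3)
467265/(-83256) + 480491/(d(b(-18)) - 222601) = 467265/(-83256) + 480491/(-181/3 - 222601) = 467265*(-1/83256) + 480491/(-667984/3) = -155755/27752 + 480491*(-3/667984) = -155755/27752 - 1441473/667984 = -18005700827/2317236496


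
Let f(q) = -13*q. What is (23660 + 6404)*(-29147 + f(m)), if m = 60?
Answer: -899725328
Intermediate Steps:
(23660 + 6404)*(-29147 + f(m)) = (23660 + 6404)*(-29147 - 13*60) = 30064*(-29147 - 780) = 30064*(-29927) = -899725328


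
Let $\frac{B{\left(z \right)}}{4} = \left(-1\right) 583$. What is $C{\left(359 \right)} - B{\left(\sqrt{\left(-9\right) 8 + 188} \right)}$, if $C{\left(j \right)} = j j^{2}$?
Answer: $46270611$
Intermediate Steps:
$B{\left(z \right)} = -2332$ ($B{\left(z \right)} = 4 \left(\left(-1\right) 583\right) = 4 \left(-583\right) = -2332$)
$C{\left(j \right)} = j^{3}$
$C{\left(359 \right)} - B{\left(\sqrt{\left(-9\right) 8 + 188} \right)} = 359^{3} - -2332 = 46268279 + 2332 = 46270611$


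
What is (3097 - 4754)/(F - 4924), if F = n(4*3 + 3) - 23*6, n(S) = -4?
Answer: 1657/5066 ≈ 0.32708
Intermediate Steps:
F = -142 (F = -4 - 23*6 = -4 - 138 = -142)
(3097 - 4754)/(F - 4924) = (3097 - 4754)/(-142 - 4924) = -1657/(-5066) = -1657*(-1/5066) = 1657/5066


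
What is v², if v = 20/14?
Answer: 100/49 ≈ 2.0408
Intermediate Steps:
v = 10/7 (v = 20*(1/14) = 10/7 ≈ 1.4286)
v² = (10/7)² = 100/49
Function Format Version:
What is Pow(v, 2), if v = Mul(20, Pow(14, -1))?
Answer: Rational(100, 49) ≈ 2.0408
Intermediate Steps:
v = Rational(10, 7) (v = Mul(20, Rational(1, 14)) = Rational(10, 7) ≈ 1.4286)
Pow(v, 2) = Pow(Rational(10, 7), 2) = Rational(100, 49)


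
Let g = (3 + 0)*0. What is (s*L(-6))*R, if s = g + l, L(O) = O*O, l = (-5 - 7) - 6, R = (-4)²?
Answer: -10368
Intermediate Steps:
R = 16
l = -18 (l = -12 - 6 = -18)
L(O) = O²
g = 0 (g = 3*0 = 0)
s = -18 (s = 0 - 18 = -18)
(s*L(-6))*R = -18*(-6)²*16 = -18*36*16 = -648*16 = -10368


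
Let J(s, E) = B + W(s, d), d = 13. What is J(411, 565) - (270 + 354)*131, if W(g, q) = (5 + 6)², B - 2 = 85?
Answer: -81536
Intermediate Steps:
B = 87 (B = 2 + 85 = 87)
W(g, q) = 121 (W(g, q) = 11² = 121)
J(s, E) = 208 (J(s, E) = 87 + 121 = 208)
J(411, 565) - (270 + 354)*131 = 208 - (270 + 354)*131 = 208 - 624*131 = 208 - 1*81744 = 208 - 81744 = -81536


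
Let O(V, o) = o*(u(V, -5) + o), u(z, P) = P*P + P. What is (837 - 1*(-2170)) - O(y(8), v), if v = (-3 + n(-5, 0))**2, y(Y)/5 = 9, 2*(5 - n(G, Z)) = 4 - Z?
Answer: 3007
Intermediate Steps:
n(G, Z) = 3 + Z/2 (n(G, Z) = 5 - (4 - Z)/2 = 5 + (-2 + Z/2) = 3 + Z/2)
y(Y) = 45 (y(Y) = 5*9 = 45)
u(z, P) = P + P**2 (u(z, P) = P**2 + P = P + P**2)
v = 0 (v = (-3 + (3 + (1/2)*0))**2 = (-3 + (3 + 0))**2 = (-3 + 3)**2 = 0**2 = 0)
O(V, o) = o*(20 + o) (O(V, o) = o*(-5*(1 - 5) + o) = o*(-5*(-4) + o) = o*(20 + o))
(837 - 1*(-2170)) - O(y(8), v) = (837 - 1*(-2170)) - 0*(20 + 0) = (837 + 2170) - 0*20 = 3007 - 1*0 = 3007 + 0 = 3007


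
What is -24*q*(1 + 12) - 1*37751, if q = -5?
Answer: -36191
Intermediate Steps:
-24*q*(1 + 12) - 1*37751 = -(-120)*(1 + 12) - 1*37751 = -(-120)*13 - 37751 = -24*(-65) - 37751 = 1560 - 37751 = -36191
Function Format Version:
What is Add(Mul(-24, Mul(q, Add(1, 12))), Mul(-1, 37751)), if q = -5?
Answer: -36191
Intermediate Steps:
Add(Mul(-24, Mul(q, Add(1, 12))), Mul(-1, 37751)) = Add(Mul(-24, Mul(-5, Add(1, 12))), Mul(-1, 37751)) = Add(Mul(-24, Mul(-5, 13)), -37751) = Add(Mul(-24, -65), -37751) = Add(1560, -37751) = -36191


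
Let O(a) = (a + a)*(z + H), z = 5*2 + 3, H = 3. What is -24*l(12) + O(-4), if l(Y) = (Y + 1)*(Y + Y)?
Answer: -7616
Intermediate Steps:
z = 13 (z = 10 + 3 = 13)
O(a) = 32*a (O(a) = (a + a)*(13 + 3) = (2*a)*16 = 32*a)
l(Y) = 2*Y*(1 + Y) (l(Y) = (1 + Y)*(2*Y) = 2*Y*(1 + Y))
-24*l(12) + O(-4) = -48*12*(1 + 12) + 32*(-4) = -48*12*13 - 128 = -24*312 - 128 = -7488 - 128 = -7616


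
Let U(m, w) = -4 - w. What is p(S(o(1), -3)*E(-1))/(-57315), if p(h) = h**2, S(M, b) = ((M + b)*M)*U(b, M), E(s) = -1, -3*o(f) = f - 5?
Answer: -20480/8356527 ≈ -0.0024508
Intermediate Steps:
o(f) = 5/3 - f/3 (o(f) = -(f - 5)/3 = -(-5 + f)/3 = 5/3 - f/3)
S(M, b) = M*(-4 - M)*(M + b) (S(M, b) = ((M + b)*M)*(-4 - M) = (M*(M + b))*(-4 - M) = M*(-4 - M)*(M + b))
p(S(o(1), -3)*E(-1))/(-57315) = (-(5/3 - 1/3*1)*(4 + (5/3 - 1/3*1))*((5/3 - 1/3*1) - 3)*(-1))**2/(-57315) = (-(5/3 - 1/3)*(4 + (5/3 - 1/3))*((5/3 - 1/3) - 3)*(-1))**2*(-1/57315) = (-1*4/3*(4 + 4/3)*(4/3 - 3)*(-1))**2*(-1/57315) = (-1*4/3*16/3*(-5/3)*(-1))**2*(-1/57315) = ((320/27)*(-1))**2*(-1/57315) = (-320/27)**2*(-1/57315) = (102400/729)*(-1/57315) = -20480/8356527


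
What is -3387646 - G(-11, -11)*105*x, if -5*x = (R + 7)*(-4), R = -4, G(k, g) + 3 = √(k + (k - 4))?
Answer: -3386890 - 252*I*√26 ≈ -3.3869e+6 - 1285.0*I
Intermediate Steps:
G(k, g) = -3 + √(-4 + 2*k) (G(k, g) = -3 + √(k + (k - 4)) = -3 + √(k + (-4 + k)) = -3 + √(-4 + 2*k))
x = 12/5 (x = -(-4 + 7)*(-4)/5 = -3*(-4)/5 = -⅕*(-12) = 12/5 ≈ 2.4000)
-3387646 - G(-11, -11)*105*x = -3387646 - (-3 + √(-4 + 2*(-11)))*105*12/5 = -3387646 - (-3 + √(-4 - 22))*105*12/5 = -3387646 - (-3 + √(-26))*105*12/5 = -3387646 - (-3 + I*√26)*105*12/5 = -3387646 - (-315 + 105*I*√26)*12/5 = -3387646 - (-756 + 252*I*√26) = -3387646 + (756 - 252*I*√26) = -3386890 - 252*I*√26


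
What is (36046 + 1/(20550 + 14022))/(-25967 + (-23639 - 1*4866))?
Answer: -1246182313/1883205984 ≈ -0.66173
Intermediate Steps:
(36046 + 1/(20550 + 14022))/(-25967 + (-23639 - 1*4866)) = (36046 + 1/34572)/(-25967 + (-23639 - 4866)) = (36046 + 1/34572)/(-25967 - 28505) = (1246182313/34572)/(-54472) = (1246182313/34572)*(-1/54472) = -1246182313/1883205984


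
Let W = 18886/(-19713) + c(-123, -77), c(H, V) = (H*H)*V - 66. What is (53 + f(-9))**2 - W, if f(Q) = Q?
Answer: 23003808541/19713 ≈ 1.1669e+6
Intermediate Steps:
c(H, V) = -66 + V*H**2 (c(H, V) = H**2*V - 66 = V*H**2 - 66 = -66 + V*H**2)
W = -22965644173/19713 (W = 18886/(-19713) + (-66 - 77*(-123)**2) = 18886*(-1/19713) + (-66 - 77*15129) = -18886/19713 + (-66 - 1164933) = -18886/19713 - 1164999 = -22965644173/19713 ≈ -1.1650e+6)
(53 + f(-9))**2 - W = (53 - 9)**2 - 1*(-22965644173/19713) = 44**2 + 22965644173/19713 = 1936 + 22965644173/19713 = 23003808541/19713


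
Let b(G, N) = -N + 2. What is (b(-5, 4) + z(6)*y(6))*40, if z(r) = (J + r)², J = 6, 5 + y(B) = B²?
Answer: 178480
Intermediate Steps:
y(B) = -5 + B²
z(r) = (6 + r)²
b(G, N) = 2 - N
(b(-5, 4) + z(6)*y(6))*40 = ((2 - 1*4) + (6 + 6)²*(-5 + 6²))*40 = ((2 - 4) + 12²*(-5 + 36))*40 = (-2 + 144*31)*40 = (-2 + 4464)*40 = 4462*40 = 178480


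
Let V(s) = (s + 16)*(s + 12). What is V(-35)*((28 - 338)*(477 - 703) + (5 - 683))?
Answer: 30319934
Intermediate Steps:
V(s) = (12 + s)*(16 + s) (V(s) = (16 + s)*(12 + s) = (12 + s)*(16 + s))
V(-35)*((28 - 338)*(477 - 703) + (5 - 683)) = (192 + (-35)² + 28*(-35))*((28 - 338)*(477 - 703) + (5 - 683)) = (192 + 1225 - 980)*(-310*(-226) - 678) = 437*(70060 - 678) = 437*69382 = 30319934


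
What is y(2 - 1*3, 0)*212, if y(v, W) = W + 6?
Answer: 1272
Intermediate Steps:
y(v, W) = 6 + W
y(2 - 1*3, 0)*212 = (6 + 0)*212 = 6*212 = 1272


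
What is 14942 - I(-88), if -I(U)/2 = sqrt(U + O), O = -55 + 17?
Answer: 14942 + 6*I*sqrt(14) ≈ 14942.0 + 22.45*I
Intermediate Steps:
O = -38
I(U) = -2*sqrt(-38 + U) (I(U) = -2*sqrt(U - 38) = -2*sqrt(-38 + U))
14942 - I(-88) = 14942 - (-2)*sqrt(-38 - 88) = 14942 - (-2)*sqrt(-126) = 14942 - (-2)*3*I*sqrt(14) = 14942 - (-6)*I*sqrt(14) = 14942 + 6*I*sqrt(14)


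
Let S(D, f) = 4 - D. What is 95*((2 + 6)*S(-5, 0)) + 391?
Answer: 7231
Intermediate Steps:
95*((2 + 6)*S(-5, 0)) + 391 = 95*((2 + 6)*(4 - 1*(-5))) + 391 = 95*(8*(4 + 5)) + 391 = 95*(8*9) + 391 = 95*72 + 391 = 6840 + 391 = 7231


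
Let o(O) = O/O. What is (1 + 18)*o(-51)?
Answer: 19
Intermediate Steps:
o(O) = 1
(1 + 18)*o(-51) = (1 + 18)*1 = 19*1 = 19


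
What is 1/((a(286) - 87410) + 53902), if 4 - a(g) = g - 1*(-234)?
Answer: -1/34024 ≈ -2.9391e-5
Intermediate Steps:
a(g) = -230 - g (a(g) = 4 - (g - 1*(-234)) = 4 - (g + 234) = 4 - (234 + g) = 4 + (-234 - g) = -230 - g)
1/((a(286) - 87410) + 53902) = 1/(((-230 - 1*286) - 87410) + 53902) = 1/(((-230 - 286) - 87410) + 53902) = 1/((-516 - 87410) + 53902) = 1/(-87926 + 53902) = 1/(-34024) = -1/34024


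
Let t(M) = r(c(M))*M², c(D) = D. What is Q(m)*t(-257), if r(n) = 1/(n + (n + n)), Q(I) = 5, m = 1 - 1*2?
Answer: -1285/3 ≈ -428.33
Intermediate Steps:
m = -1 (m = 1 - 2 = -1)
r(n) = 1/(3*n) (r(n) = 1/(n + 2*n) = 1/(3*n))
t(M) = M/3 (t(M) = (1/(3*M))*M² = M/3)
Q(m)*t(-257) = 5*((⅓)*(-257)) = 5*(-257/3) = -1285/3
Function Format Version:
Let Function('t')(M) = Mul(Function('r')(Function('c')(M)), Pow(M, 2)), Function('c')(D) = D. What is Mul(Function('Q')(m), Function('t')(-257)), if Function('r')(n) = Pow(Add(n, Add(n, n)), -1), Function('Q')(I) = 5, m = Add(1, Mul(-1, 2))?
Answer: Rational(-1285, 3) ≈ -428.33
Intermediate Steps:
m = -1 (m = Add(1, -2) = -1)
Function('r')(n) = Mul(Rational(1, 3), Pow(n, -1)) (Function('r')(n) = Pow(Add(n, Mul(2, n)), -1) = Pow(Mul(3, n), -1) = Mul(Rational(1, 3), Pow(n, -1)))
Function('t')(M) = Mul(Rational(1, 3), M) (Function('t')(M) = Mul(Mul(Rational(1, 3), Pow(M, -1)), Pow(M, 2)) = Mul(Rational(1, 3), M))
Mul(Function('Q')(m), Function('t')(-257)) = Mul(5, Mul(Rational(1, 3), -257)) = Mul(5, Rational(-257, 3)) = Rational(-1285, 3)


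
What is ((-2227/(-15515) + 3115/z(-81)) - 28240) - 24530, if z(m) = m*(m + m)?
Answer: -10743252237181/203587830 ≈ -52770.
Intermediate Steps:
z(m) = 2*m² (z(m) = m*(2*m) = 2*m²)
((-2227/(-15515) + 3115/z(-81)) - 28240) - 24530 = ((-2227/(-15515) + 3115/((2*(-81)²))) - 28240) - 24530 = ((-2227*(-1/15515) + 3115/((2*6561))) - 28240) - 24530 = ((2227/15515 + 3115/13122) - 28240) - 24530 = (77551919/203587830 - 28240) - 24530 = -5749242767281/203587830 - 24530 = -10743252237181/203587830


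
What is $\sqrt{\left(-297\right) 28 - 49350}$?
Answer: $i \sqrt{57666} \approx 240.14 i$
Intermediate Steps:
$\sqrt{\left(-297\right) 28 - 49350} = \sqrt{-8316 - 49350} = \sqrt{-57666} = i \sqrt{57666}$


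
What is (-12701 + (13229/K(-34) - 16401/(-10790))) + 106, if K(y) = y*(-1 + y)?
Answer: -1615588014/128401 ≈ -12582.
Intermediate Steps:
(-12701 + (13229/K(-34) - 16401/(-10790))) + 106 = (-12701 + (13229/((-34*(-1 - 34))) - 16401/(-10790))) + 106 = (-12701 + (13229/((-34*(-35))) - 16401*(-1/10790))) + 106 = (-12701 + (13229/1190 + 16401/10790)) + 106 = (-12701 + 1622581/128401) + 106 = -1629198520/128401 + 106 = -1615588014/128401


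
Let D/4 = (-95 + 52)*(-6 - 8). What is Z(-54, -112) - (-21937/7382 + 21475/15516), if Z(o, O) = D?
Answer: 137996013869/57269556 ≈ 2409.6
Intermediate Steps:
D = 2408 (D = 4*((-95 + 52)*(-6 - 8)) = 4*(-43*(-14)) = 4*602 = 2408)
Z(o, O) = 2408
Z(-54, -112) - (-21937/7382 + 21475/15516) = 2408 - (-21937/7382 + 21475/15516) = 2408 - 1*(-90923021/57269556) = 2408 + 90923021/57269556 = 137996013869/57269556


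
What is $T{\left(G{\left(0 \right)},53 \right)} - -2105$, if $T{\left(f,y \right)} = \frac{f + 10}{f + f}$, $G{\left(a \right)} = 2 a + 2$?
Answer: $2108$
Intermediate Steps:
$G{\left(a \right)} = 2 + 2 a$
$T{\left(f,y \right)} = \frac{10 + f}{2 f}$
$T{\left(G{\left(0 \right)},53 \right)} - -2105 = \frac{10 + \left(2 + 2 \cdot 0\right)}{2 \left(2 + 2 \cdot 0\right)} - -2105 = \frac{10 + \left(2 + 0\right)}{2 \left(2 + 0\right)} + 2105 = \frac{10 + 2}{2 \cdot 2} + 2105 = \frac{1}{2} \cdot \frac{1}{2} \cdot 12 + 2105 = 3 + 2105 = 2108$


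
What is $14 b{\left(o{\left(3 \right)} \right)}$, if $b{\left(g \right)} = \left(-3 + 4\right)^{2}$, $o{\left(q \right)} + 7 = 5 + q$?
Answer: $14$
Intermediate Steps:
$o{\left(q \right)} = -2 + q$ ($o{\left(q \right)} = -7 + \left(5 + q\right) = -2 + q$)
$b{\left(g \right)} = 1$ ($b{\left(g \right)} = 1^{2} = 1$)
$14 b{\left(o{\left(3 \right)} \right)} = 14 \cdot 1 = 14$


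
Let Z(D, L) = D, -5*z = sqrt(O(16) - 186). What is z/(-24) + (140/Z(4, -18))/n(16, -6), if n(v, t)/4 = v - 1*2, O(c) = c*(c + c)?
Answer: 5/8 + sqrt(326)/120 ≈ 0.77546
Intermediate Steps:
O(c) = 2*c**2 (O(c) = c*(2*c) = 2*c**2)
z = -sqrt(326)/5 (z = -sqrt(2*16**2 - 186)/5 = -sqrt(2*256 - 186)/5 = -sqrt(512 - 186)/5 = -sqrt(326)/5 ≈ -3.6111)
n(v, t) = -8 + 4*v (n(v, t) = 4*(v - 1*2) = 4*(v - 2) = 4*(-2 + v) = -8 + 4*v)
z/(-24) + (140/Z(4, -18))/n(16, -6) = -sqrt(326)/5/(-24) + (140/4)/(-8 + 4*16) = -sqrt(326)/5*(-1/24) + (140*(1/4))/(-8 + 64) = sqrt(326)/120 + 35/56 = sqrt(326)/120 + 35*(1/56) = sqrt(326)/120 + 5/8 = 5/8 + sqrt(326)/120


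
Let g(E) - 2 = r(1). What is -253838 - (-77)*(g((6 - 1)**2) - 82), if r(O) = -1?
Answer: -260075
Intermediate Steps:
g(E) = 1 (g(E) = 2 - 1 = 1)
-253838 - (-77)*(g((6 - 1)**2) - 82) = -253838 - (-77)*(1 - 82) = -253838 - (-77)*(-81) = -253838 - 1*6237 = -253838 - 6237 = -260075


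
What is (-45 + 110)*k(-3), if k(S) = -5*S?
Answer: 975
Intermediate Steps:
(-45 + 110)*k(-3) = (-45 + 110)*(-5*(-3)) = 65*15 = 975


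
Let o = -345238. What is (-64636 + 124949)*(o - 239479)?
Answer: -35266036421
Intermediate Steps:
(-64636 + 124949)*(o - 239479) = (-64636 + 124949)*(-345238 - 239479) = 60313*(-584717) = -35266036421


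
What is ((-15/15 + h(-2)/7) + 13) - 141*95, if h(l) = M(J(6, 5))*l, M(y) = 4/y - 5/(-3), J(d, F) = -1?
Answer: -40147/3 ≈ -13382.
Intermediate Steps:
M(y) = 5/3 + 4/y (M(y) = 4/y - 5*(-⅓) = 4/y + 5/3 = 5/3 + 4/y)
h(l) = -7*l/3 (h(l) = (5/3 + 4/(-1))*l = (5/3 + 4*(-1))*l = (5/3 - 4)*l = -7*l/3)
((-15/15 + h(-2)/7) + 13) - 141*95 = ((-15/15 - 7/3*(-2)/7) + 13) - 141*95 = ((-15*1/15 + (14/3)*(⅐)) + 13) - 13395 = ((-1 + ⅔) + 13) - 13395 = (-⅓ + 13) - 13395 = 38/3 - 13395 = -40147/3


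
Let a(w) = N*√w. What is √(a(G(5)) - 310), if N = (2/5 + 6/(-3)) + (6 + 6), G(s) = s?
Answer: √(-7750 + 260*√5)/5 ≈ 16.934*I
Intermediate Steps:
N = 52/5 (N = (2*(⅕) + 6*(-⅓)) + 12 = (⅖ - 2) + 12 = -8/5 + 12 = 52/5 ≈ 10.400)
a(w) = 52*√w/5
√(a(G(5)) - 310) = √(52*√5/5 - 310) = √(-310 + 52*√5/5)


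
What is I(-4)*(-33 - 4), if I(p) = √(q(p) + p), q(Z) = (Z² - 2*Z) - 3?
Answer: -37*√17 ≈ -152.55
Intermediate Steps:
q(Z) = -3 + Z² - 2*Z
I(p) = √(-3 + p² - p) (I(p) = √((-3 + p² - 2*p) + p) = √(-3 + p² - p))
I(-4)*(-33 - 4) = √(-3 + (-4)² - 1*(-4))*(-33 - 4) = √(-3 + 16 + 4)*(-37) = √17*(-37) = -37*√17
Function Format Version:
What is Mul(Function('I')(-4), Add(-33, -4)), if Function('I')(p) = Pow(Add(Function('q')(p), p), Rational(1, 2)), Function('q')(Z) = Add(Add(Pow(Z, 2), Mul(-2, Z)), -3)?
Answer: Mul(-37, Pow(17, Rational(1, 2))) ≈ -152.55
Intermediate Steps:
Function('q')(Z) = Add(-3, Pow(Z, 2), Mul(-2, Z))
Function('I')(p) = Pow(Add(-3, Pow(p, 2), Mul(-1, p)), Rational(1, 2)) (Function('I')(p) = Pow(Add(Add(-3, Pow(p, 2), Mul(-2, p)), p), Rational(1, 2)) = Pow(Add(-3, Pow(p, 2), Mul(-1, p)), Rational(1, 2)))
Mul(Function('I')(-4), Add(-33, -4)) = Mul(Pow(Add(-3, Pow(-4, 2), Mul(-1, -4)), Rational(1, 2)), Add(-33, -4)) = Mul(Pow(Add(-3, 16, 4), Rational(1, 2)), -37) = Mul(Pow(17, Rational(1, 2)), -37) = Mul(-37, Pow(17, Rational(1, 2)))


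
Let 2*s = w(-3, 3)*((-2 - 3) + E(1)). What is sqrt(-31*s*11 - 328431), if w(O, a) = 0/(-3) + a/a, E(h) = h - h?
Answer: I*sqrt(1310314)/2 ≈ 572.34*I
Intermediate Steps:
E(h) = 0
w(O, a) = 1 (w(O, a) = 0*(-1/3) + 1 = 0 + 1 = 1)
s = -5/2 (s = (1*((-2 - 3) + 0))/2 = (1*(-5 + 0))/2 = (1*(-5))/2 = (1/2)*(-5) = -5/2 ≈ -2.5000)
sqrt(-31*s*11 - 328431) = sqrt(-31*(-5/2)*11 - 328431) = sqrt((155/2)*11 - 328431) = sqrt(1705/2 - 328431) = sqrt(-655157/2) = I*sqrt(1310314)/2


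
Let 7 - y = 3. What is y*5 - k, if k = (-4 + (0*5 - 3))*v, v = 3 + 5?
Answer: 76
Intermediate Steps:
y = 4 (y = 7 - 1*3 = 7 - 3 = 4)
v = 8
k = -56 (k = (-4 + (0*5 - 3))*8 = (-4 + (0 - 3))*8 = (-4 - 3)*8 = -7*8 = -56)
y*5 - k = 4*5 - 1*(-56) = 20 + 56 = 76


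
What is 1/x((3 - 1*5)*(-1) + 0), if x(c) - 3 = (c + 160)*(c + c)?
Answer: 1/651 ≈ 0.0015361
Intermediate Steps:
x(c) = 3 + 2*c*(160 + c) (x(c) = 3 + (c + 160)*(c + c) = 3 + (160 + c)*(2*c) = 3 + 2*c*(160 + c))
1/x((3 - 1*5)*(-1) + 0) = 1/(3 + 2*((3 - 1*5)*(-1) + 0)**2 + 320*((3 - 1*5)*(-1) + 0)) = 1/(3 + 2*((3 - 5)*(-1) + 0)**2 + 320*((3 - 5)*(-1) + 0)) = 1/(3 + 2*(-2*(-1) + 0)**2 + 320*(-2*(-1) + 0)) = 1/(3 + 2*(2 + 0)**2 + 320*(2 + 0)) = 1/(3 + 2*2**2 + 320*2) = 1/(3 + 2*4 + 640) = 1/(3 + 8 + 640) = 1/651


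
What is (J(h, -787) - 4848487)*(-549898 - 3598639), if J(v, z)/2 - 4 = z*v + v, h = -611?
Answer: 16129457925019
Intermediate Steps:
J(v, z) = 8 + 2*v + 2*v*z (J(v, z) = 8 + 2*(z*v + v) = 8 + 2*(v*z + v) = 8 + 2*(v + v*z) = 8 + (2*v + 2*v*z) = 8 + 2*v + 2*v*z)
(J(h, -787) - 4848487)*(-549898 - 3598639) = ((8 + 2*(-611) + 2*(-611)*(-787)) - 4848487)*(-549898 - 3598639) = ((8 - 1222 + 961714) - 4848487)*(-4148537) = (960500 - 4848487)*(-4148537) = -3887987*(-4148537) = 16129457925019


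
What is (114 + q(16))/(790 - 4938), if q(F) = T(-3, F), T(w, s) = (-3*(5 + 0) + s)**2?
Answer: -115/4148 ≈ -0.027724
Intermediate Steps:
T(w, s) = (-15 + s)**2 (T(w, s) = (-3*5 + s)**2 = (-15 + s)**2)
q(F) = (-15 + F)**2
(114 + q(16))/(790 - 4938) = (114 + (-15 + 16)**2)/(790 - 4938) = (114 + 1**2)/(-4148) = (114 + 1)*(-1/4148) = 115*(-1/4148) = -115/4148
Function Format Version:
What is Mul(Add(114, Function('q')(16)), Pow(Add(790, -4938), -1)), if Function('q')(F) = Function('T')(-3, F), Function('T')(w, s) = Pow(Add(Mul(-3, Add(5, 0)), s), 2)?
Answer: Rational(-115, 4148) ≈ -0.027724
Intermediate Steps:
Function('T')(w, s) = Pow(Add(-15, s), 2) (Function('T')(w, s) = Pow(Add(Mul(-3, 5), s), 2) = Pow(Add(-15, s), 2))
Function('q')(F) = Pow(Add(-15, F), 2)
Mul(Add(114, Function('q')(16)), Pow(Add(790, -4938), -1)) = Mul(Add(114, Pow(Add(-15, 16), 2)), Pow(Add(790, -4938), -1)) = Mul(Add(114, Pow(1, 2)), Pow(-4148, -1)) = Mul(Add(114, 1), Rational(-1, 4148)) = Mul(115, Rational(-1, 4148)) = Rational(-115, 4148)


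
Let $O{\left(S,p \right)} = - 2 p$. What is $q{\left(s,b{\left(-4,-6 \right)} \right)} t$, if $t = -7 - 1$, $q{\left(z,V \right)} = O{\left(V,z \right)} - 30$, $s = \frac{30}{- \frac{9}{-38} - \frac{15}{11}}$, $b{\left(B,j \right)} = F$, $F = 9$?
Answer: $- \frac{29200}{157} \approx -185.99$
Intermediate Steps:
$b{\left(B,j \right)} = 9$
$s = - \frac{4180}{157}$ ($s = \frac{30}{\left(-9\right) \left(- \frac{1}{38}\right) - \frac{15}{11}} = \frac{30}{\frac{9}{38} - \frac{15}{11}} = \frac{30}{- \frac{471}{418}} = 30 \left(- \frac{418}{471}\right) = - \frac{4180}{157} \approx -26.624$)
$q{\left(z,V \right)} = -30 - 2 z$ ($q{\left(z,V \right)} = - 2 z - 30 = -30 - 2 z$)
$t = -8$ ($t = -7 - 1 = -8$)
$q{\left(s,b{\left(-4,-6 \right)} \right)} t = \left(-30 - - \frac{8360}{157}\right) \left(-8\right) = \left(-30 + \frac{8360}{157}\right) \left(-8\right) = \frac{3650}{157} \left(-8\right) = - \frac{29200}{157}$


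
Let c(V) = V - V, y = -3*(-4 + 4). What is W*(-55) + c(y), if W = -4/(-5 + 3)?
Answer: -110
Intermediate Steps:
y = 0 (y = -3*0 = 0)
c(V) = 0
W = 2 (W = -4/(-2) = -4*(-½) = 2)
W*(-55) + c(y) = 2*(-55) + 0 = -110 + 0 = -110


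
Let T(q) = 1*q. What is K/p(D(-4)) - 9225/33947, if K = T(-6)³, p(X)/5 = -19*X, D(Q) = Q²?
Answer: -836181/6449930 ≈ -0.12964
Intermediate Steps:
T(q) = q
p(X) = -95*X (p(X) = 5*(-19*X) = -95*X)
K = -216 (K = (-6)³ = -216)
K/p(D(-4)) - 9225/33947 = -216/((-95*(-4)²)) - 9225/33947 = -216/((-95*16)) - 9225*1/33947 = -216/(-1520) - 9225/33947 = -216*(-1/1520) - 9225/33947 = 27/190 - 9225/33947 = -836181/6449930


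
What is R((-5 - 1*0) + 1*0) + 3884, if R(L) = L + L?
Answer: 3874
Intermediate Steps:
R(L) = 2*L
R((-5 - 1*0) + 1*0) + 3884 = 2*((-5 - 1*0) + 1*0) + 3884 = 2*((-5 + 0) + 0) + 3884 = 2*(-5 + 0) + 3884 = 2*(-5) + 3884 = -10 + 3884 = 3874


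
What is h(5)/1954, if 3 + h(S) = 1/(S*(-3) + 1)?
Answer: -43/27356 ≈ -0.0015719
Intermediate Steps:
h(S) = -3 + 1/(1 - 3*S) (h(S) = -3 + 1/(S*(-3) + 1) = -3 + 1/(-3*S + 1) = -3 + 1/(1 - 3*S))
h(5)/1954 = ((2 - 9*5)/(-1 + 3*5))/1954 = ((2 - 45)/(-1 + 15))/1954 = (-43/14)/1954 = ((1/14)*(-43))/1954 = (1/1954)*(-43/14) = -43/27356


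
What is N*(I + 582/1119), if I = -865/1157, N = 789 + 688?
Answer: -145022199/431561 ≈ -336.04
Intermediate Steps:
N = 1477
I = -865/1157 (I = -865*1/1157 = -865/1157 ≈ -0.74762)
N*(I + 582/1119) = 1477*(-865/1157 + 582/1119) = 1477*(-865/1157 + 582*(1/1119)) = 1477*(-865/1157 + 194/373) = 1477*(-98187/431561) = -145022199/431561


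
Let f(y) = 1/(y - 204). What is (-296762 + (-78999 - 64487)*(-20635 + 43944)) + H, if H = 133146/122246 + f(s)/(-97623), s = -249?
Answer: -9041213350531412268422/2703055814937 ≈ -3.3448e+9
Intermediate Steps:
f(y) = 1/(-204 + y)
H = 2944072419610/2703055814937 (H = 133146/122246 + 1/(-204 - 249*(-97623)) = 133146*(1/122246) - 1/97623/(-453) = 66573/61123 - 1/453*(-1/97623) = 66573/61123 + 1/44223219 = 2944072419610/2703055814937 ≈ 1.0892)
(-296762 + (-78999 - 64487)*(-20635 + 43944)) + H = (-296762 + (-78999 - 64487)*(-20635 + 43944)) + 2944072419610/2703055814937 = (-296762 - 143486*23309) + 2944072419610/2703055814937 = (-296762 - 3344515174) + 2944072419610/2703055814937 = -3344811936 + 2944072419610/2703055814937 = -9041213350531412268422/2703055814937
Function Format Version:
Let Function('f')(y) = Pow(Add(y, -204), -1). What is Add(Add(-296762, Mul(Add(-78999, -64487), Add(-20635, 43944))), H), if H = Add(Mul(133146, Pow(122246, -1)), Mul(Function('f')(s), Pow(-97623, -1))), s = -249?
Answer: Rational(-9041213350531412268422, 2703055814937) ≈ -3.3448e+9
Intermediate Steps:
Function('f')(y) = Pow(Add(-204, y), -1)
H = Rational(2944072419610, 2703055814937) (H = Add(Mul(133146, Pow(122246, -1)), Mul(Pow(Add(-204, -249), -1), Pow(-97623, -1))) = Add(Mul(133146, Rational(1, 122246)), Mul(Pow(-453, -1), Rational(-1, 97623))) = Add(Rational(66573, 61123), Mul(Rational(-1, 453), Rational(-1, 97623))) = Add(Rational(66573, 61123), Rational(1, 44223219)) = Rational(2944072419610, 2703055814937) ≈ 1.0892)
Add(Add(-296762, Mul(Add(-78999, -64487), Add(-20635, 43944))), H) = Add(Add(-296762, Mul(Add(-78999, -64487), Add(-20635, 43944))), Rational(2944072419610, 2703055814937)) = Add(Add(-296762, Mul(-143486, 23309)), Rational(2944072419610, 2703055814937)) = Add(Add(-296762, -3344515174), Rational(2944072419610, 2703055814937)) = Add(-3344811936, Rational(2944072419610, 2703055814937)) = Rational(-9041213350531412268422, 2703055814937)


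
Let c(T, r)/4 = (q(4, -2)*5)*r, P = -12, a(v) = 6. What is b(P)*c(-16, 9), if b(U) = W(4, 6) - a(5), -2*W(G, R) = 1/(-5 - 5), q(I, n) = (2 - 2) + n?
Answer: 2142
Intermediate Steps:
q(I, n) = n (q(I, n) = 0 + n = n)
W(G, R) = 1/20 (W(G, R) = -1/(2*(-5 - 5)) = -½/(-10) = -½*(-⅒) = 1/20)
b(U) = -119/20 (b(U) = 1/20 - 1*6 = 1/20 - 6 = -119/20)
c(T, r) = -40*r (c(T, r) = 4*((-2*5)*r) = 4*(-10*r) = -40*r)
b(P)*c(-16, 9) = -(-238)*9 = -119/20*(-360) = 2142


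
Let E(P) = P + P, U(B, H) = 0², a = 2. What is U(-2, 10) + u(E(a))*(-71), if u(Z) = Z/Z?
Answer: -71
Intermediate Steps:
U(B, H) = 0
E(P) = 2*P
u(Z) = 1
U(-2, 10) + u(E(a))*(-71) = 0 + 1*(-71) = 0 - 71 = -71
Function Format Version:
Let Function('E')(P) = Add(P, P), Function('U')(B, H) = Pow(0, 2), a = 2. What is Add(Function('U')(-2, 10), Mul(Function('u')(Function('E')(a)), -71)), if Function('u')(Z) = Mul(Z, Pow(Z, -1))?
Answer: -71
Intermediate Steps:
Function('U')(B, H) = 0
Function('E')(P) = Mul(2, P)
Function('u')(Z) = 1
Add(Function('U')(-2, 10), Mul(Function('u')(Function('E')(a)), -71)) = Add(0, Mul(1, -71)) = Add(0, -71) = -71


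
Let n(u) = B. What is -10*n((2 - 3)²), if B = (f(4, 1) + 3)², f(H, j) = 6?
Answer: -810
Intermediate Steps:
B = 81 (B = (6 + 3)² = 9² = 81)
n(u) = 81
-10*n((2 - 3)²) = -10*81 = -810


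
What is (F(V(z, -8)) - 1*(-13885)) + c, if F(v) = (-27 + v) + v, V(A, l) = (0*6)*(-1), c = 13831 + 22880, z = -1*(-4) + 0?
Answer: 50569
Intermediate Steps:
z = 4 (z = 4 + 0 = 4)
c = 36711
V(A, l) = 0 (V(A, l) = 0*(-1) = 0)
F(v) = -27 + 2*v
(F(V(z, -8)) - 1*(-13885)) + c = ((-27 + 2*0) - 1*(-13885)) + 36711 = ((-27 + 0) + 13885) + 36711 = (-27 + 13885) + 36711 = 13858 + 36711 = 50569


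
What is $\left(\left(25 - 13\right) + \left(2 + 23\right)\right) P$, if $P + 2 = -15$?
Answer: $-629$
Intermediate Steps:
$P = -17$ ($P = -2 - 15 = -17$)
$\left(\left(25 - 13\right) + \left(2 + 23\right)\right) P = \left(\left(25 - 13\right) + \left(2 + 23\right)\right) \left(-17\right) = \left(\left(25 - 13\right) + 25\right) \left(-17\right) = \left(12 + 25\right) \left(-17\right) = 37 \left(-17\right) = -629$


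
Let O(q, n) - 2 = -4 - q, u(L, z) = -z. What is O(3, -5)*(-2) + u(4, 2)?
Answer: 8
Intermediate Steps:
O(q, n) = -2 - q (O(q, n) = 2 + (-4 - q) = -2 - q)
O(3, -5)*(-2) + u(4, 2) = (-2 - 1*3)*(-2) - 1*2 = (-2 - 3)*(-2) - 2 = -5*(-2) - 2 = 10 - 2 = 8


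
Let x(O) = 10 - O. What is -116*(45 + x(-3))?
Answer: -6728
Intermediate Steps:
-116*(45 + x(-3)) = -116*(45 + (10 - 1*(-3))) = -116*(45 + (10 + 3)) = -116*(45 + 13) = -116*58 = -6728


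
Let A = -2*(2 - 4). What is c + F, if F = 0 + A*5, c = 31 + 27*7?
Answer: 240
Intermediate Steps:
A = 4 (A = -2*(-2) = 4)
c = 220 (c = 31 + 189 = 220)
F = 20 (F = 0 + 4*5 = 0 + 20 = 20)
c + F = 220 + 20 = 240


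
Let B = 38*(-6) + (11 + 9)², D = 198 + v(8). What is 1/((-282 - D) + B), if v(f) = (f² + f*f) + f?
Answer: -1/444 ≈ -0.0022523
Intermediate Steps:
v(f) = f + 2*f² (v(f) = (f² + f²) + f = 2*f² + f = f + 2*f²)
D = 334 (D = 198 + 8*(1 + 2*8) = 198 + 8*(1 + 16) = 198 + 8*17 = 198 + 136 = 334)
B = 172 (B = -228 + 20² = -228 + 400 = 172)
1/((-282 - D) + B) = 1/((-282 - 1*334) + 172) = 1/((-282 - 334) + 172) = 1/(-616 + 172) = 1/(-444) = -1/444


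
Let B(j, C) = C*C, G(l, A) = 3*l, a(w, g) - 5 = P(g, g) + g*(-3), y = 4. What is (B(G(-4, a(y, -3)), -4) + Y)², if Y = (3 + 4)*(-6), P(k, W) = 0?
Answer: 676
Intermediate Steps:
a(w, g) = 5 - 3*g (a(w, g) = 5 + (0 + g*(-3)) = 5 + (0 - 3*g) = 5 - 3*g)
B(j, C) = C²
Y = -42 (Y = 7*(-6) = -42)
(B(G(-4, a(y, -3)), -4) + Y)² = ((-4)² - 42)² = (16 - 42)² = (-26)² = 676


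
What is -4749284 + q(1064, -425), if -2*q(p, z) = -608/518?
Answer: -1230064404/259 ≈ -4.7493e+6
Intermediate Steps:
q(p, z) = 152/259 (q(p, z) = -(-304)/518 = -½*(-304/259) = 152/259)
-4749284 + q(1064, -425) = -4749284 + 152/259 = -1230064404/259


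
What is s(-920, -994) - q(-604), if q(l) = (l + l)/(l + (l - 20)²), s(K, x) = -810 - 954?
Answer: -171448150/97193 ≈ -1764.0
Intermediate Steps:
s(K, x) = -1764
q(l) = 2*l/(l + (-20 + l)²) (q(l) = (2*l)/(l + (-20 + l)²) = 2*l/(l + (-20 + l)²))
s(-920, -994) - q(-604) = -1764 - 2*(-604)/(-604 + (-20 - 604)²) = -1764 - 2*(-604)/(-604 + (-624)²) = -1764 - 2*(-604)/(-604 + 389376) = -1764 - 2*(-604)/388772 = -1764 - 1*(-302/97193) = -1764 + 302/97193 = -171448150/97193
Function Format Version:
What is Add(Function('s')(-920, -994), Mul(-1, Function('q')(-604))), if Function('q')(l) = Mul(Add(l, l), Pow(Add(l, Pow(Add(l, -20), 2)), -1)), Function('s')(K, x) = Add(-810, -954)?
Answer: Rational(-171448150, 97193) ≈ -1764.0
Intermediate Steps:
Function('s')(K, x) = -1764
Function('q')(l) = Mul(2, l, Pow(Add(l, Pow(Add(-20, l), 2)), -1)) (Function('q')(l) = Mul(Mul(2, l), Pow(Add(l, Pow(Add(-20, l), 2)), -1)) = Mul(2, l, Pow(Add(l, Pow(Add(-20, l), 2)), -1)))
Add(Function('s')(-920, -994), Mul(-1, Function('q')(-604))) = Add(-1764, Mul(-1, Mul(2, -604, Pow(Add(-604, Pow(Add(-20, -604), 2)), -1)))) = Add(-1764, Mul(-1, Mul(2, -604, Pow(Add(-604, Pow(-624, 2)), -1)))) = Add(-1764, Mul(-1, Mul(2, -604, Pow(Add(-604, 389376), -1)))) = Add(-1764, Mul(-1, Mul(2, -604, Pow(388772, -1)))) = Add(-1764, Mul(-1, Mul(2, -604, Rational(1, 388772)))) = Add(-1764, Mul(-1, Rational(-302, 97193))) = Add(-1764, Rational(302, 97193)) = Rational(-171448150, 97193)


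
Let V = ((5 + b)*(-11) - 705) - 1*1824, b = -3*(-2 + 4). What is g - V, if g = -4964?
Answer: -2446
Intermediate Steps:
b = -6 (b = -3*2 = -6)
V = -2518 (V = ((5 - 6)*(-11) - 705) - 1*1824 = (-1*(-11) - 705) - 1824 = (11 - 705) - 1824 = -694 - 1824 = -2518)
g - V = -4964 - 1*(-2518) = -4964 + 2518 = -2446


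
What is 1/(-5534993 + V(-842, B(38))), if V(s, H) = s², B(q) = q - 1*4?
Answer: -1/4826029 ≈ -2.0721e-7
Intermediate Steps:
B(q) = -4 + q (B(q) = q - 4 = -4 + q)
1/(-5534993 + V(-842, B(38))) = 1/(-5534993 + (-842)²) = 1/(-5534993 + 708964) = 1/(-4826029) = -1/4826029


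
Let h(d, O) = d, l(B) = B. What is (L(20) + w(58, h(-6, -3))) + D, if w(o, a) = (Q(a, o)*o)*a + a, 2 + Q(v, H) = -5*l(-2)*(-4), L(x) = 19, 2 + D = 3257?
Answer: 17884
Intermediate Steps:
D = 3255 (D = -2 + 3257 = 3255)
Q(v, H) = -42 (Q(v, H) = -2 - 5*(-2)*(-4) = -2 + 10*(-4) = -2 - 40 = -42)
w(o, a) = a - 42*a*o (w(o, a) = (-42*o)*a + a = -42*a*o + a = a - 42*a*o)
(L(20) + w(58, h(-6, -3))) + D = (19 - 6*(1 - 42*58)) + 3255 = (19 - 6*(1 - 2436)) + 3255 = (19 - 6*(-2435)) + 3255 = (19 + 14610) + 3255 = 14629 + 3255 = 17884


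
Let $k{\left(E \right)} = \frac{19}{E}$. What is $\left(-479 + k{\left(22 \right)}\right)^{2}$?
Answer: $\frac{110649361}{484} \approx 2.2861 \cdot 10^{5}$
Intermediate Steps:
$\left(-479 + k{\left(22 \right)}\right)^{2} = \left(-479 + \frac{19}{22}\right)^{2} = \left(- \frac{10519}{22}\right)^{2} = \frac{110649361}{484}$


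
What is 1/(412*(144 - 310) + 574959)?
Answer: 1/506567 ≈ 1.9741e-6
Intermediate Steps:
1/(412*(144 - 310) + 574959) = 1/(412*(-166) + 574959) = 1/(-68392 + 574959) = 1/506567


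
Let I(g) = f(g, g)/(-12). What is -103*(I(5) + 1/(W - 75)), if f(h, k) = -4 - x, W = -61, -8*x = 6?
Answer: -22145/816 ≈ -27.138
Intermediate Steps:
x = -¾ (x = -⅛*6 = -¾ ≈ -0.75000)
f(h, k) = -13/4 (f(h, k) = -4 - 1*(-¾) = -4 + ¾ = -13/4)
I(g) = 13/48 (I(g) = -13/4/(-12) = -13/4*(-1/12) = 13/48)
-103*(I(5) + 1/(W - 75)) = -103*(13/48 + 1/(-61 - 75)) = -103*(13/48 + 1/(-136)) = -103*(13/48 - 1/136) = -103*215/816 = -22145/816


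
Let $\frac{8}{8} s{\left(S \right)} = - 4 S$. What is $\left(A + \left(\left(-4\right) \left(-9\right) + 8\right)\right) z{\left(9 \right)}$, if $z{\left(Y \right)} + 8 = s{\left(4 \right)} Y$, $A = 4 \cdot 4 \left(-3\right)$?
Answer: $608$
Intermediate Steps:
$A = -48$ ($A = 16 \left(-3\right) = -48$)
$s{\left(S \right)} = - 4 S$
$z{\left(Y \right)} = -8 - 16 Y$ ($z{\left(Y \right)} = -8 + \left(-4\right) 4 Y = -8 - 16 Y$)
$\left(A + \left(\left(-4\right) \left(-9\right) + 8\right)\right) z{\left(9 \right)} = \left(-48 + \left(\left(-4\right) \left(-9\right) + 8\right)\right) \left(-8 - 144\right) = \left(-48 + \left(36 + 8\right)\right) \left(-8 - 144\right) = \left(-48 + 44\right) \left(-152\right) = \left(-4\right) \left(-152\right) = 608$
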